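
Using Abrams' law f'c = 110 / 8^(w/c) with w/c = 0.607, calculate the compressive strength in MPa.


f'c = 110 / 8^0.607
= 110 / 3.533
= 31.13 MPa

31.13


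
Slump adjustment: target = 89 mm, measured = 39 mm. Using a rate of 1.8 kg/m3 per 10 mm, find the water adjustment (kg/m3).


Difference = 89 - 39 = 50 mm
Water adjustment = 50 * 1.8 / 10 = 9.0 kg/m3

9.0


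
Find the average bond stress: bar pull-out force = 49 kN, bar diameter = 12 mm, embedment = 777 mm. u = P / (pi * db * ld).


u = P / (pi * db * ld)
= 49 * 1000 / (pi * 12 * 777)
= 1.673 MPa

1.673


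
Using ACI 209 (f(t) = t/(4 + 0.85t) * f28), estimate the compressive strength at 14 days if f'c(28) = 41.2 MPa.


f(14) = 14 / (4 + 0.85 * 14) * 41.2
= 14 / 15.9 * 41.2
= 36.28 MPa

36.28


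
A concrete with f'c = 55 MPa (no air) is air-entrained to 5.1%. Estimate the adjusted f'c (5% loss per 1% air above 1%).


Strength loss = (5.1 - 1) * 5 = 20.5%
f'c = 55 * (1 - 20.5/100)
= 43.73 MPa

43.73


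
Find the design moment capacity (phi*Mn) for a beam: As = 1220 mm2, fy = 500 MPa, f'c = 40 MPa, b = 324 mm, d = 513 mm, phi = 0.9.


a = As * fy / (0.85 * f'c * b)
= 1220 * 500 / (0.85 * 40 * 324)
= 55.374 mm
Mn = As * fy * (d - a/2) / 10^6
= 296.0409 kN-m
phi*Mn = 0.9 * 296.0409 = 266.44 kN-m

266.44


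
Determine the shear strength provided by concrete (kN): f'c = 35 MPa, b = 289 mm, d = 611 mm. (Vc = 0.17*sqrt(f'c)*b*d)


Vc = 0.17 * sqrt(35) * 289 * 611 / 1000
= 177.59 kN

177.59


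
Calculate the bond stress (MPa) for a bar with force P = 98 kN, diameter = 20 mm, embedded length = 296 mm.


u = P / (pi * db * ld)
= 98 * 1000 / (pi * 20 * 296)
= 5.269 MPa

5.269


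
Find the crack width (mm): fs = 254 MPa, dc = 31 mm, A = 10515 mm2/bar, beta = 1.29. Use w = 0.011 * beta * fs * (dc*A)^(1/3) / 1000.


w = 0.011 * beta * fs * (dc * A)^(1/3) / 1000
= 0.011 * 1.29 * 254 * (31 * 10515)^(1/3) / 1000
= 0.248 mm

0.248


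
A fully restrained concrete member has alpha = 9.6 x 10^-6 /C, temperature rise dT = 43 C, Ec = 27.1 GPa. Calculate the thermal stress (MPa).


sigma = alpha * dT * Ec
= 9.6e-6 * 43 * 27.1 * 1000
= 11.187 MPa

11.187


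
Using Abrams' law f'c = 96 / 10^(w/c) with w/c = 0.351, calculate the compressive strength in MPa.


f'c = 96 / 10^0.351
= 96 / 2.244
= 42.78 MPa

42.78


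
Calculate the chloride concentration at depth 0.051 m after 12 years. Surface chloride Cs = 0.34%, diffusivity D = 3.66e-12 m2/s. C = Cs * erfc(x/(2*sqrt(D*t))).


t_seconds = 12 * 365.25 * 24 * 3600 = 378691200.0 s
arg = 0.051 / (2 * sqrt(3.66e-12 * 378691200.0))
= 0.6849
erfc(0.6849) = 0.3327
C = 0.34 * 0.3327 = 0.1131%

0.1131


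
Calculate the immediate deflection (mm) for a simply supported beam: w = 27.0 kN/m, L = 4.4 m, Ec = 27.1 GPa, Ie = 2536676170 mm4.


Convert: L = 4.4 m = 4400 mm, Ec = 27.1 GPa = 27100 MPa
delta = 5 * 27.0 * 4400^4 / (384 * 27100 * 2536676170)
= 1.92 mm

1.92


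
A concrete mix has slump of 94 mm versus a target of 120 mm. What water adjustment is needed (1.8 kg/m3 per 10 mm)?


Difference = 120 - 94 = 26 mm
Water adjustment = 26 * 1.8 / 10 = 4.7 kg/m3

4.7


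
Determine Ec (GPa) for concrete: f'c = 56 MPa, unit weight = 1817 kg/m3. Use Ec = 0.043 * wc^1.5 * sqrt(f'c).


Ec = 0.043 * 1817^1.5 * sqrt(56) / 1000
= 24.92 GPa

24.92


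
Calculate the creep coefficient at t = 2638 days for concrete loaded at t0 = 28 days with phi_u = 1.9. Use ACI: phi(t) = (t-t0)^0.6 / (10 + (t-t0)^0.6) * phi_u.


dt = 2638 - 28 = 2610
phi = 2610^0.6 / (10 + 2610^0.6) * 1.9
= 1.745

1.745


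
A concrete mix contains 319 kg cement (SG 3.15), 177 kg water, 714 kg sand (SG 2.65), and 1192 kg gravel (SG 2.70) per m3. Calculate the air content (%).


Vol cement = 319 / (3.15 * 1000) = 0.10127 m3
Vol water = 177 / 1000 = 0.177 m3
Vol sand = 714 / (2.65 * 1000) = 0.269434 m3
Vol gravel = 1192 / (2.70 * 1000) = 0.441481 m3
Total solid + water volume = 0.989185 m3
Air = (1 - 0.989185) * 100 = 1.08%

1.08


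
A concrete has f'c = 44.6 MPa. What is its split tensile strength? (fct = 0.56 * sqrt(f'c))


fct = 0.56 * sqrt(44.6)
= 0.56 * 6.678
= 3.74 MPa

3.74


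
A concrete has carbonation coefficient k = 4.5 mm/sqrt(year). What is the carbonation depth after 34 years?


depth = k * sqrt(t)
= 4.5 * sqrt(34)
= 26.24 mm

26.24


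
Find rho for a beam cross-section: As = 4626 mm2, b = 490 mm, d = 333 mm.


rho = As / (b * d)
= 4626 / (490 * 333)
= 0.0284

0.0284


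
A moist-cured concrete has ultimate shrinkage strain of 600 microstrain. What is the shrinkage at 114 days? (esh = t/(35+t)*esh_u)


esh(114) = 114 / (35 + 114) * 600
= 114 / 149 * 600
= 459.1 microstrain

459.1


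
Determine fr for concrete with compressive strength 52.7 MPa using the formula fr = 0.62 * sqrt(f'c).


fr = 0.62 * sqrt(52.7)
= 4.501 MPa

4.501


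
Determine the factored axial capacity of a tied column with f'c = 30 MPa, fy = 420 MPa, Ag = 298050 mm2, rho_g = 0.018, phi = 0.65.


Ast = rho * Ag = 0.018 * 298050 = 5364.9 mm2
phi*Pn = 0.65 * 0.80 * (0.85 * 30 * (298050 - 5364.9) + 420 * 5364.9) / 1000
= 5052.7 kN

5052.7


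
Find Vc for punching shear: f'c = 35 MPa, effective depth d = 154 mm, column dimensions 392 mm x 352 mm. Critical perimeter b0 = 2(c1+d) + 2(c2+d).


b0 = 2*(392 + 154) + 2*(352 + 154) = 2104 mm
Vc = 0.33 * sqrt(35) * 2104 * 154 / 1000
= 632.58 kN

632.58


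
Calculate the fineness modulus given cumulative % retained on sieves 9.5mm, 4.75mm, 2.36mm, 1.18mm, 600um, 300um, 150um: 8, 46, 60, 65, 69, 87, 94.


FM = sum(cumulative % retained) / 100
= 429 / 100
= 4.29

4.29


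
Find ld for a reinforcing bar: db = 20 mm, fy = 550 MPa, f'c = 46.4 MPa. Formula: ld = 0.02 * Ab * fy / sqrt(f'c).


Ab = pi * 20^2 / 4 = 314.159 mm2
ld = 0.02 * 314.159 * 550 / sqrt(46.4)
= 507.3 mm

507.3


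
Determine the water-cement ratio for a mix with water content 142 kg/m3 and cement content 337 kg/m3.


w/c = water / cement
w/c = 142 / 337 = 0.421

0.421


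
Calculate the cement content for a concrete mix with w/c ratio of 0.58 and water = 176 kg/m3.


Cement = water / (w/c)
= 176 / 0.58
= 303.4 kg/m3

303.4


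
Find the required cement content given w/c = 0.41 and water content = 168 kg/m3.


Cement = water / (w/c)
= 168 / 0.41
= 409.8 kg/m3

409.8


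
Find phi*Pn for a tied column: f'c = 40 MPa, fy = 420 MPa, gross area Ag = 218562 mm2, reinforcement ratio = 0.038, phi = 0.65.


Ast = rho * Ag = 0.038 * 218562 = 8305.356 mm2
phi*Pn = 0.65 * 0.80 * (0.85 * 40 * (218562 - 8305.356) + 420 * 8305.356) / 1000
= 5531.23 kN

5531.23


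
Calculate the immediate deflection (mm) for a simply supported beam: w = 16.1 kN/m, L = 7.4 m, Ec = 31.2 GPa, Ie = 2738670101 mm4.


Convert: L = 7.4 m = 7400 mm, Ec = 31.2 GPa = 31200 MPa
delta = 5 * 16.1 * 7400^4 / (384 * 31200 * 2738670101)
= 7.36 mm

7.36


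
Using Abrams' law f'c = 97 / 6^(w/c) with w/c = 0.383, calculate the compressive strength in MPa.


f'c = 97 / 6^0.383
= 97 / 1.986
= 48.84 MPa

48.84


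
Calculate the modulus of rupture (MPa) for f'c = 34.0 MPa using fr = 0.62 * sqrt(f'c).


fr = 0.62 * sqrt(34.0)
= 3.615 MPa

3.615


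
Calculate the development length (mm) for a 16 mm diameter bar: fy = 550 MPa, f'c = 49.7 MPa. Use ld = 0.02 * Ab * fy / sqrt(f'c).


Ab = pi * 16^2 / 4 = 201.062 mm2
ld = 0.02 * 201.062 * 550 / sqrt(49.7)
= 313.7 mm

313.7


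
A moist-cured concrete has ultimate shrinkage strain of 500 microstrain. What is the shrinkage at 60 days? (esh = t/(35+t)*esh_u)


esh(60) = 60 / (35 + 60) * 500
= 60 / 95 * 500
= 315.8 microstrain

315.8


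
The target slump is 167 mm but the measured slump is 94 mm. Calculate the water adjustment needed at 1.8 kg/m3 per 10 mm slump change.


Difference = 167 - 94 = 73 mm
Water adjustment = 73 * 1.8 / 10 = 13.1 kg/m3

13.1


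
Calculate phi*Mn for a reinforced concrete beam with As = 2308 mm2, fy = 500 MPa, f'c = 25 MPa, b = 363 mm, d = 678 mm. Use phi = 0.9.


a = As * fy / (0.85 * f'c * b)
= 2308 * 500 / (0.85 * 25 * 363)
= 149.603 mm
Mn = As * fy * (d - a/2) / 10^6
= 696.0911 kN-m
phi*Mn = 0.9 * 696.0911 = 626.48 kN-m

626.48


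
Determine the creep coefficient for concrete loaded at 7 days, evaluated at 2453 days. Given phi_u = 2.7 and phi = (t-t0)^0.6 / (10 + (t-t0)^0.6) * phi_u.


dt = 2453 - 7 = 2446
phi = 2446^0.6 / (10 + 2446^0.6) * 2.7
= 2.471

2.471


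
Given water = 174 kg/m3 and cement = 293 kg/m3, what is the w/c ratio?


w/c = water / cement
w/c = 174 / 293 = 0.594

0.594


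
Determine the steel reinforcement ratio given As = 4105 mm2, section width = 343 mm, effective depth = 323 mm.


rho = As / (b * d)
= 4105 / (343 * 323)
= 0.0371

0.0371


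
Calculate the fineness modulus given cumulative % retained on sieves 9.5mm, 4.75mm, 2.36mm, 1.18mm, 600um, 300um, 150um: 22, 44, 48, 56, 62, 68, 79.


FM = sum(cumulative % retained) / 100
= 379 / 100
= 3.79

3.79


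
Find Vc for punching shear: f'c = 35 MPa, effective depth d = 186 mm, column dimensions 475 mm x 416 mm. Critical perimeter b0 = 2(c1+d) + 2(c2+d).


b0 = 2*(475 + 186) + 2*(416 + 186) = 2526 mm
Vc = 0.33 * sqrt(35) * 2526 * 186 / 1000
= 917.26 kN

917.26


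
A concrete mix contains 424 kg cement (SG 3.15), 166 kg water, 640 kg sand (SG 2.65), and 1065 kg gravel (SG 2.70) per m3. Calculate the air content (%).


Vol cement = 424 / (3.15 * 1000) = 0.134603 m3
Vol water = 166 / 1000 = 0.166 m3
Vol sand = 640 / (2.65 * 1000) = 0.241509 m3
Vol gravel = 1065 / (2.70 * 1000) = 0.394444 m3
Total solid + water volume = 0.936557 m3
Air = (1 - 0.936557) * 100 = 6.34%

6.34


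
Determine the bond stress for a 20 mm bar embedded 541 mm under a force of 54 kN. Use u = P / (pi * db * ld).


u = P / (pi * db * ld)
= 54 * 1000 / (pi * 20 * 541)
= 1.589 MPa

1.589


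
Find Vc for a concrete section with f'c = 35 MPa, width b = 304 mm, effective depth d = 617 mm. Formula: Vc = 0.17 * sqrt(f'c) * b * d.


Vc = 0.17 * sqrt(35) * 304 * 617 / 1000
= 188.64 kN

188.64


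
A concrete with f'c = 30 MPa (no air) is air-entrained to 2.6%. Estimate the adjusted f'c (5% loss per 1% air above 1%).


Strength loss = (2.6 - 1) * 5 = 8.0%
f'c = 30 * (1 - 8.0/100)
= 27.6 MPa

27.6


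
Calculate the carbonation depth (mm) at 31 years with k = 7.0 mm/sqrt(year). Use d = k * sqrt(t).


depth = k * sqrt(t)
= 7.0 * sqrt(31)
= 38.97 mm

38.97


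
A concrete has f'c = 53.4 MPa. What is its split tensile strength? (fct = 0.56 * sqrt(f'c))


fct = 0.56 * sqrt(53.4)
= 0.56 * 7.308
= 4.092 MPa

4.092


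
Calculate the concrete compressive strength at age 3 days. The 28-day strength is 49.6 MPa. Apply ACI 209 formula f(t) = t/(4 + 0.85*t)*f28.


f(3) = 3 / (4 + 0.85 * 3) * 49.6
= 3 / 6.55 * 49.6
= 22.72 MPa

22.72


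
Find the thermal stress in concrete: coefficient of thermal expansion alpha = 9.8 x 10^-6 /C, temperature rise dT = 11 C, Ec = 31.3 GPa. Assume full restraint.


sigma = alpha * dT * Ec
= 9.8e-6 * 11 * 31.3 * 1000
= 3.374 MPa

3.374


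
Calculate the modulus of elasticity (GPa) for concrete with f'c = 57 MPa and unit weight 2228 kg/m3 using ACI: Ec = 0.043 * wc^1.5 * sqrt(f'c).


Ec = 0.043 * 2228^1.5 * sqrt(57) / 1000
= 34.14 GPa

34.14


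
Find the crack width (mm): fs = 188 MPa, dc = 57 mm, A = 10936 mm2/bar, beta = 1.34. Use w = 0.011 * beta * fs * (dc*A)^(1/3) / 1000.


w = 0.011 * beta * fs * (dc * A)^(1/3) / 1000
= 0.011 * 1.34 * 188 * (57 * 10936)^(1/3) / 1000
= 0.237 mm

0.237


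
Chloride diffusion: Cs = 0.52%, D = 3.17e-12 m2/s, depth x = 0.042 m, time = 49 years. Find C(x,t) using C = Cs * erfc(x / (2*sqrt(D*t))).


t_seconds = 49 * 365.25 * 24 * 3600 = 1546322400.0 s
arg = 0.042 / (2 * sqrt(3.17e-12 * 1546322400.0))
= 0.2999
erfc(0.2999) = 0.6714
C = 0.52 * 0.6714 = 0.3491%

0.3491


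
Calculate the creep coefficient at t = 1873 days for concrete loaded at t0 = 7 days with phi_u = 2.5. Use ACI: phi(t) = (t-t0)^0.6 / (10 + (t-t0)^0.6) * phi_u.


dt = 1873 - 7 = 1866
phi = 1866^0.6 / (10 + 1866^0.6) * 2.5
= 2.254

2.254


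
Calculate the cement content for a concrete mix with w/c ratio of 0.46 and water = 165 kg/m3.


Cement = water / (w/c)
= 165 / 0.46
= 358.7 kg/m3

358.7


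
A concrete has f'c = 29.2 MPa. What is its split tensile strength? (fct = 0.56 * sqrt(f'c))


fct = 0.56 * sqrt(29.2)
= 0.56 * 5.404
= 3.026 MPa

3.026


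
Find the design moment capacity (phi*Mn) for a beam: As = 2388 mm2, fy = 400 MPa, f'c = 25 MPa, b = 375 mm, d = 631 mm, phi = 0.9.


a = As * fy / (0.85 * f'c * b)
= 2388 * 400 / (0.85 * 25 * 375)
= 119.8682 mm
Mn = As * fy * (d - a/2) / 10^6
= 545.4821 kN-m
phi*Mn = 0.9 * 545.4821 = 490.93 kN-m

490.93


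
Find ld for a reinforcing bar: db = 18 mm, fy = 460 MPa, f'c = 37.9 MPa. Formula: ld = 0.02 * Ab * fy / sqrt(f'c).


Ab = pi * 18^2 / 4 = 254.469 mm2
ld = 0.02 * 254.469 * 460 / sqrt(37.9)
= 380.3 mm

380.3


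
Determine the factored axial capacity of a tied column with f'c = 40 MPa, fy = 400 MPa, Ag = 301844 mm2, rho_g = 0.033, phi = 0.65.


Ast = rho * Ag = 0.033 * 301844 = 9960.852 mm2
phi*Pn = 0.65 * 0.80 * (0.85 * 40 * (301844 - 9960.852) + 400 * 9960.852) / 1000
= 7232.35 kN

7232.35


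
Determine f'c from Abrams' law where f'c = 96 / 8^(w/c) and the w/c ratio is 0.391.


f'c = 96 / 8^0.391
= 96 / 2.255
= 42.58 MPa

42.58


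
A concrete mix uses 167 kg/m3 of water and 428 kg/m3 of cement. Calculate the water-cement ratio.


w/c = water / cement
w/c = 167 / 428 = 0.39

0.39


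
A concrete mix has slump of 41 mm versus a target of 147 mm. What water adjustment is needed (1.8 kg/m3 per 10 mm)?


Difference = 147 - 41 = 106 mm
Water adjustment = 106 * 1.8 / 10 = 19.1 kg/m3

19.1


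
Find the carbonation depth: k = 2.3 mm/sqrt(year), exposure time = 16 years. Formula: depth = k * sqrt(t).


depth = k * sqrt(t)
= 2.3 * sqrt(16)
= 9.2 mm

9.2


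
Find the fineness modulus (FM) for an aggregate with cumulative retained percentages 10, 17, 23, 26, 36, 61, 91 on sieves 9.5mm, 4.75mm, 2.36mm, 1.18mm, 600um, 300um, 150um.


FM = sum(cumulative % retained) / 100
= 264 / 100
= 2.64

2.64


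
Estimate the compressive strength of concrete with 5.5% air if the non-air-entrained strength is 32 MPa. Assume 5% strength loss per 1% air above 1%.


Strength loss = (5.5 - 1) * 5 = 22.5%
f'c = 32 * (1 - 22.5/100)
= 24.8 MPa

24.8


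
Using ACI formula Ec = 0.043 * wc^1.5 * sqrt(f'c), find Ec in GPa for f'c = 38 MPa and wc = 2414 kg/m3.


Ec = 0.043 * 2414^1.5 * sqrt(38) / 1000
= 31.44 GPa

31.44


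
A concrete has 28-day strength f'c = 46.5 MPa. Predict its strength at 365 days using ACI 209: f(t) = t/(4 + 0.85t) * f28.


f(365) = 365 / (4 + 0.85 * 365) * 46.5
= 365 / 314.25 * 46.5
= 54.01 MPa

54.01


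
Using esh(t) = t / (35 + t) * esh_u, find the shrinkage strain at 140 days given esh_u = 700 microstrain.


esh(140) = 140 / (35 + 140) * 700
= 140 / 175 * 700
= 560.0 microstrain

560.0


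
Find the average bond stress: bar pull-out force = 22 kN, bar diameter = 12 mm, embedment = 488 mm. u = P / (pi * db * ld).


u = P / (pi * db * ld)
= 22 * 1000 / (pi * 12 * 488)
= 1.196 MPa

1.196


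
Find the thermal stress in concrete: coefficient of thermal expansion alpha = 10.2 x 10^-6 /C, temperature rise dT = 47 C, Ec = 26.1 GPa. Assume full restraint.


sigma = alpha * dT * Ec
= 10.2e-6 * 47 * 26.1 * 1000
= 12.512 MPa

12.512


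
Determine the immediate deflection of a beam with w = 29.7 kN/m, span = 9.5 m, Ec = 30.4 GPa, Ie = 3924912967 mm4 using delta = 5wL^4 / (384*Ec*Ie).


Convert: L = 9.5 m = 9500 mm, Ec = 30.4 GPa = 30400 MPa
delta = 5 * 29.7 * 9500^4 / (384 * 30400 * 3924912967)
= 26.4 mm

26.4


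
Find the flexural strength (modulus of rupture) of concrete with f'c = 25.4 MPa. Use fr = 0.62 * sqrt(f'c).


fr = 0.62 * sqrt(25.4)
= 3.125 MPa

3.125


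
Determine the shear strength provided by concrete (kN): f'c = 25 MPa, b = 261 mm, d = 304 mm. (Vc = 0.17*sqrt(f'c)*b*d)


Vc = 0.17 * sqrt(25) * 261 * 304 / 1000
= 67.44 kN

67.44


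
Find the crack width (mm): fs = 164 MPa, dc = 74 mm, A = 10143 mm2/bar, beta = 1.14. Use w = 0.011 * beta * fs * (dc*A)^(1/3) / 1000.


w = 0.011 * beta * fs * (dc * A)^(1/3) / 1000
= 0.011 * 1.14 * 164 * (74 * 10143)^(1/3) / 1000
= 0.187 mm

0.187


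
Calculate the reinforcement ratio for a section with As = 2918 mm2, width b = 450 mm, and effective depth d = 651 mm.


rho = As / (b * d)
= 2918 / (450 * 651)
= 0.01

0.01


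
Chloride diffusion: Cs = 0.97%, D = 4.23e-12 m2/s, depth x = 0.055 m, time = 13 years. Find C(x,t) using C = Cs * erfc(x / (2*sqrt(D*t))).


t_seconds = 13 * 365.25 * 24 * 3600 = 410248800.0 s
arg = 0.055 / (2 * sqrt(4.23e-12 * 410248800.0))
= 0.6601
erfc(0.6601) = 0.3505
C = 0.97 * 0.3505 = 0.34%

0.34


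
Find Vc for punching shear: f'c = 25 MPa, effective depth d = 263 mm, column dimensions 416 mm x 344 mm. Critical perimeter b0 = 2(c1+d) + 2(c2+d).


b0 = 2*(416 + 263) + 2*(344 + 263) = 2572 mm
Vc = 0.33 * sqrt(25) * 2572 * 263 / 1000
= 1116.12 kN

1116.12


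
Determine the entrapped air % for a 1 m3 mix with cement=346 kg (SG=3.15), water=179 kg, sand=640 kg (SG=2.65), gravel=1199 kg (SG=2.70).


Vol cement = 346 / (3.15 * 1000) = 0.109841 m3
Vol water = 179 / 1000 = 0.179 m3
Vol sand = 640 / (2.65 * 1000) = 0.241509 m3
Vol gravel = 1199 / (2.70 * 1000) = 0.444074 m3
Total solid + water volume = 0.974425 m3
Air = (1 - 0.974425) * 100 = 2.56%

2.56


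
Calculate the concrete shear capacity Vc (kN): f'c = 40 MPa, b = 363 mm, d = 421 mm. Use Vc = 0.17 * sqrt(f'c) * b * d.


Vc = 0.17 * sqrt(40) * 363 * 421 / 1000
= 164.31 kN

164.31


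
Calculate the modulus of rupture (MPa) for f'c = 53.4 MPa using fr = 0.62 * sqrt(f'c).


fr = 0.62 * sqrt(53.4)
= 4.531 MPa

4.531


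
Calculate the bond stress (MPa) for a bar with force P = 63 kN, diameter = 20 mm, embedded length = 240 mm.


u = P / (pi * db * ld)
= 63 * 1000 / (pi * 20 * 240)
= 4.178 MPa

4.178


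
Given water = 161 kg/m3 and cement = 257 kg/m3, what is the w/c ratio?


w/c = water / cement
w/c = 161 / 257 = 0.626

0.626


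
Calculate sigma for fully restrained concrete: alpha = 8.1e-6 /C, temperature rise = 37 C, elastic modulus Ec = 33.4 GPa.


sigma = alpha * dT * Ec
= 8.1e-6 * 37 * 33.4 * 1000
= 10.01 MPa

10.01


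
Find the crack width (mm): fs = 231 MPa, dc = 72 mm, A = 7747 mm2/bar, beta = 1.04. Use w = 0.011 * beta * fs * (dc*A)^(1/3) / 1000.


w = 0.011 * beta * fs * (dc * A)^(1/3) / 1000
= 0.011 * 1.04 * 231 * (72 * 7747)^(1/3) / 1000
= 0.218 mm

0.218


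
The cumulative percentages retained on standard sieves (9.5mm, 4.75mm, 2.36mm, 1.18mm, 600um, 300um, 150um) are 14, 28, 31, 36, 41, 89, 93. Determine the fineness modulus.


FM = sum(cumulative % retained) / 100
= 332 / 100
= 3.32

3.32


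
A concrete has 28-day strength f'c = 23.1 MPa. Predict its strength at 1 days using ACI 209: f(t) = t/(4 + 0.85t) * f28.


f(1) = 1 / (4 + 0.85 * 1) * 23.1
= 1 / 4.85 * 23.1
= 4.76 MPa

4.76


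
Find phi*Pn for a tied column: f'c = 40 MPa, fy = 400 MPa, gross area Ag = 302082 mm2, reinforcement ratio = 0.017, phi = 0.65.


Ast = rho * Ag = 0.017 * 302082 = 5135.394 mm2
phi*Pn = 0.65 * 0.80 * (0.85 * 40 * (302082 - 5135.394) + 400 * 5135.394) / 1000
= 6318.18 kN

6318.18


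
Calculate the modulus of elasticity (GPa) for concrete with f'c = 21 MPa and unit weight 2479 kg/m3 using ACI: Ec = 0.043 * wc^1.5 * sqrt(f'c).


Ec = 0.043 * 2479^1.5 * sqrt(21) / 1000
= 24.32 GPa

24.32


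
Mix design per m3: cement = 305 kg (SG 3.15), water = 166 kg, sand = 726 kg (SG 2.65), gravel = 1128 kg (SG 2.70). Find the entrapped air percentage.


Vol cement = 305 / (3.15 * 1000) = 0.096825 m3
Vol water = 166 / 1000 = 0.166 m3
Vol sand = 726 / (2.65 * 1000) = 0.273962 m3
Vol gravel = 1128 / (2.70 * 1000) = 0.417778 m3
Total solid + water volume = 0.954565 m3
Air = (1 - 0.954565) * 100 = 4.54%

4.54


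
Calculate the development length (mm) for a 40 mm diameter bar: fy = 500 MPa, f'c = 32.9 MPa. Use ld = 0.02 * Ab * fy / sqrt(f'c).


Ab = pi * 40^2 / 4 = 1256.637 mm2
ld = 0.02 * 1256.637 * 500 / sqrt(32.9)
= 2190.8 mm

2190.8


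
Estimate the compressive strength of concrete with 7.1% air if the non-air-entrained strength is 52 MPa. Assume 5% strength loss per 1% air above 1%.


Strength loss = (7.1 - 1) * 5 = 30.5%
f'c = 52 * (1 - 30.5/100)
= 36.14 MPa

36.14


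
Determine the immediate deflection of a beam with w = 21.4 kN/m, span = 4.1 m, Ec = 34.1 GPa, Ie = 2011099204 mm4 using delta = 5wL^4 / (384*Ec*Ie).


Convert: L = 4.1 m = 4100 mm, Ec = 34.1 GPa = 34100 MPa
delta = 5 * 21.4 * 4100^4 / (384 * 34100 * 2011099204)
= 1.15 mm

1.15


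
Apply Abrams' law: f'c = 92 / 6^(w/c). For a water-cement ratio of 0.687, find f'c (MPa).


f'c = 92 / 6^0.687
= 92 / 3.424
= 26.87 MPa

26.87


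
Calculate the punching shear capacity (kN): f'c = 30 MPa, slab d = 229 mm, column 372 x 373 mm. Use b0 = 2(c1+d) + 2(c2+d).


b0 = 2*(372 + 229) + 2*(373 + 229) = 2406 mm
Vc = 0.33 * sqrt(30) * 2406 * 229 / 1000
= 995.88 kN

995.88


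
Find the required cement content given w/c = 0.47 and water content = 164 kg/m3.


Cement = water / (w/c)
= 164 / 0.47
= 348.9 kg/m3

348.9


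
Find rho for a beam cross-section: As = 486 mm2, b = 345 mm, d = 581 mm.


rho = As / (b * d)
= 486 / (345 * 581)
= 0.0024

0.0024


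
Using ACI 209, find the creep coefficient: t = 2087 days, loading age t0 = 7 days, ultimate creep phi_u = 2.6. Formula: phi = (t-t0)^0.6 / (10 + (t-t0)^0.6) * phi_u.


dt = 2087 - 7 = 2080
phi = 2080^0.6 / (10 + 2080^0.6) * 2.6
= 2.359

2.359


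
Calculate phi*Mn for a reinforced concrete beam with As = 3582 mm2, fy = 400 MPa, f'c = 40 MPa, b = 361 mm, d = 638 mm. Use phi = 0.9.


a = As * fy / (0.85 * f'c * b)
= 3582 * 400 / (0.85 * 40 * 361)
= 116.7346 mm
Mn = As * fy * (d - a/2) / 10^6
= 830.4978 kN-m
phi*Mn = 0.9 * 830.4978 = 747.45 kN-m

747.45


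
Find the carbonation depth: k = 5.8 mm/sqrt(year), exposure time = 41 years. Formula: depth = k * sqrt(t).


depth = k * sqrt(t)
= 5.8 * sqrt(41)
= 37.14 mm

37.14


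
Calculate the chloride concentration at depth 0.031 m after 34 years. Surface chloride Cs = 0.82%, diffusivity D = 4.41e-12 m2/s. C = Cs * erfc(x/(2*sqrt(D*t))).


t_seconds = 34 * 365.25 * 24 * 3600 = 1072958400.0 s
arg = 0.031 / (2 * sqrt(4.41e-12 * 1072958400.0))
= 0.2253
erfc(0.2253) = 0.75
C = 0.82 * 0.75 = 0.615%

0.615


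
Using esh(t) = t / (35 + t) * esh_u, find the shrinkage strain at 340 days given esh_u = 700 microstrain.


esh(340) = 340 / (35 + 340) * 700
= 340 / 375 * 700
= 634.7 microstrain

634.7


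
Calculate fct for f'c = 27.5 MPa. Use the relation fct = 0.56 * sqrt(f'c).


fct = 0.56 * sqrt(27.5)
= 0.56 * 5.244
= 2.937 MPa

2.937


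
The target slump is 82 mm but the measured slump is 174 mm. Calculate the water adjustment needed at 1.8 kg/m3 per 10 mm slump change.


Difference = 82 - 174 = -92 mm
Water adjustment = -92 * 1.8 / 10 = -16.6 kg/m3

-16.6


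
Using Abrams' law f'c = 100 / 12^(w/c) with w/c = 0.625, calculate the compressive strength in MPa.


f'c = 100 / 12^0.625
= 100 / 4.726
= 21.16 MPa

21.16


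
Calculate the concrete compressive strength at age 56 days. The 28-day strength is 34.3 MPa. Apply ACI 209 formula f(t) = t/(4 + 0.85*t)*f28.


f(56) = 56 / (4 + 0.85 * 56) * 34.3
= 56 / 51.6 * 34.3
= 37.22 MPa

37.22


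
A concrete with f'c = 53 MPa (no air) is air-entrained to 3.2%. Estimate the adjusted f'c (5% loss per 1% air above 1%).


Strength loss = (3.2 - 1) * 5 = 11.0%
f'c = 53 * (1 - 11.0/100)
= 47.17 MPa

47.17


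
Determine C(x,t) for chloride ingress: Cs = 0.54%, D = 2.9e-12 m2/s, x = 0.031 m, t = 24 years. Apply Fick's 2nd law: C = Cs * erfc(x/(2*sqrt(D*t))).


t_seconds = 24 * 365.25 * 24 * 3600 = 757382400.0 s
arg = 0.031 / (2 * sqrt(2.9e-12 * 757382400.0))
= 0.3307
erfc(0.3307) = 0.64
C = 0.54 * 0.64 = 0.3456%

0.3456


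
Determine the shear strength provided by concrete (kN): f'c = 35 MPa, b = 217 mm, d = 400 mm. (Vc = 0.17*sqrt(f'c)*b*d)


Vc = 0.17 * sqrt(35) * 217 * 400 / 1000
= 87.3 kN

87.3


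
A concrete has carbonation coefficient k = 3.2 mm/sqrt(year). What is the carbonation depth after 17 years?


depth = k * sqrt(t)
= 3.2 * sqrt(17)
= 13.19 mm

13.19


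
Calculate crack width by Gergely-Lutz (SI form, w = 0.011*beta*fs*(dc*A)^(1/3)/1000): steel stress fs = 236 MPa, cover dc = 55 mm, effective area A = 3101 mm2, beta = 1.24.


w = 0.011 * beta * fs * (dc * A)^(1/3) / 1000
= 0.011 * 1.24 * 236 * (55 * 3101)^(1/3) / 1000
= 0.179 mm

0.179


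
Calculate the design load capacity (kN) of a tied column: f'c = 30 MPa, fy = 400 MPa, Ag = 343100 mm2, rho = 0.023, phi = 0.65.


Ast = rho * Ag = 0.023 * 343100 = 7891.3 mm2
phi*Pn = 0.65 * 0.80 * (0.85 * 30 * (343100 - 7891.3) + 400 * 7891.3) / 1000
= 6086.26 kN

6086.26


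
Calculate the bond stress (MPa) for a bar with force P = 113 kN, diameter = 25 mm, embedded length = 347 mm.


u = P / (pi * db * ld)
= 113 * 1000 / (pi * 25 * 347)
= 4.146 MPa

4.146


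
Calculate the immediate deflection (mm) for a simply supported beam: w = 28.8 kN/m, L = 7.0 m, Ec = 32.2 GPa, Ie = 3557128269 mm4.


Convert: L = 7.0 m = 7000 mm, Ec = 32.2 GPa = 32200 MPa
delta = 5 * 28.8 * 7000^4 / (384 * 32200 * 3557128269)
= 7.86 mm

7.86


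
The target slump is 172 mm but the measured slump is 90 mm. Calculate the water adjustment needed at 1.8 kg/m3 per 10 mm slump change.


Difference = 172 - 90 = 82 mm
Water adjustment = 82 * 1.8 / 10 = 14.8 kg/m3

14.8


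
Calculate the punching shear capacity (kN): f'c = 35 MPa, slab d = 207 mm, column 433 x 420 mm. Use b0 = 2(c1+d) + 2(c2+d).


b0 = 2*(433 + 207) + 2*(420 + 207) = 2534 mm
Vc = 0.33 * sqrt(35) * 2534 * 207 / 1000
= 1024.06 kN

1024.06


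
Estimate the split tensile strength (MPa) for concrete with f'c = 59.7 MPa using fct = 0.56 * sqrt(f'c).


fct = 0.56 * sqrt(59.7)
= 0.56 * 7.727
= 4.327 MPa

4.327


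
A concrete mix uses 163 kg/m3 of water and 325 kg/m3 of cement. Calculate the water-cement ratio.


w/c = water / cement
w/c = 163 / 325 = 0.502

0.502


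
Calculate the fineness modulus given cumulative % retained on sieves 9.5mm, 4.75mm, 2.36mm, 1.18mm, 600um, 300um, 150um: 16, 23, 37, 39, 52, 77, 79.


FM = sum(cumulative % retained) / 100
= 323 / 100
= 3.23

3.23


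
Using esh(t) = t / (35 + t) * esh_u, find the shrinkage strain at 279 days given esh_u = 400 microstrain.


esh(279) = 279 / (35 + 279) * 400
= 279 / 314 * 400
= 355.4 microstrain

355.4


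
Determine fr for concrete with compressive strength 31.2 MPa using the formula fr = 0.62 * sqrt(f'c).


fr = 0.62 * sqrt(31.2)
= 3.463 MPa

3.463


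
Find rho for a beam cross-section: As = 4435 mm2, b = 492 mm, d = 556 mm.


rho = As / (b * d)
= 4435 / (492 * 556)
= 0.0162

0.0162


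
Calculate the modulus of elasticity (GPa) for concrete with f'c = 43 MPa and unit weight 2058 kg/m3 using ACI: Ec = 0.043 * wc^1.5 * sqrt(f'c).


Ec = 0.043 * 2058^1.5 * sqrt(43) / 1000
= 26.33 GPa

26.33


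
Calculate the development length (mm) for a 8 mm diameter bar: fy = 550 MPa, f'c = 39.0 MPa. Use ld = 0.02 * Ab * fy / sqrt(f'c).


Ab = pi * 8^2 / 4 = 50.265 mm2
ld = 0.02 * 50.265 * 550 / sqrt(39.0)
= 88.5 mm

88.5


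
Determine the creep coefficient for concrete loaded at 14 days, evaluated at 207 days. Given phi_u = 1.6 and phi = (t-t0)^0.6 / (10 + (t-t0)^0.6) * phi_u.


dt = 207 - 14 = 193
phi = 193^0.6 / (10 + 193^0.6) * 1.6
= 1.123

1.123


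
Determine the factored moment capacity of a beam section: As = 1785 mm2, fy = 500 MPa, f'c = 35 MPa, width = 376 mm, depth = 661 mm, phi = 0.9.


a = As * fy / (0.85 * f'c * b)
= 1785 * 500 / (0.85 * 35 * 376)
= 79.7872 mm
Mn = As * fy * (d - a/2) / 10^6
= 554.3374 kN-m
phi*Mn = 0.9 * 554.3374 = 498.9 kN-m

498.9


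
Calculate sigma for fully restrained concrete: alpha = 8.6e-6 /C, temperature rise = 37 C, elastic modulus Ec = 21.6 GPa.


sigma = alpha * dT * Ec
= 8.6e-6 * 37 * 21.6 * 1000
= 6.873 MPa

6.873


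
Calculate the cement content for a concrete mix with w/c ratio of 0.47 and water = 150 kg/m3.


Cement = water / (w/c)
= 150 / 0.47
= 319.1 kg/m3

319.1


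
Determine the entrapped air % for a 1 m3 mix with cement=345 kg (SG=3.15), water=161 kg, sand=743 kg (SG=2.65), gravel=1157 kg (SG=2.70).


Vol cement = 345 / (3.15 * 1000) = 0.109524 m3
Vol water = 161 / 1000 = 0.161 m3
Vol sand = 743 / (2.65 * 1000) = 0.280377 m3
Vol gravel = 1157 / (2.70 * 1000) = 0.428519 m3
Total solid + water volume = 0.97942 m3
Air = (1 - 0.97942) * 100 = 2.06%

2.06


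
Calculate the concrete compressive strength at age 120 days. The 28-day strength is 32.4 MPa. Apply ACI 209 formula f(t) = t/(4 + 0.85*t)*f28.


f(120) = 120 / (4 + 0.85 * 120) * 32.4
= 120 / 106.0 * 32.4
= 36.68 MPa

36.68


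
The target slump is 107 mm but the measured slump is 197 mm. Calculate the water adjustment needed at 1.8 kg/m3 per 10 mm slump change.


Difference = 107 - 197 = -90 mm
Water adjustment = -90 * 1.8 / 10 = -16.2 kg/m3

-16.2


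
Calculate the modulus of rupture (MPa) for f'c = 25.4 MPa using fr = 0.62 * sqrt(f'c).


fr = 0.62 * sqrt(25.4)
= 3.125 MPa

3.125


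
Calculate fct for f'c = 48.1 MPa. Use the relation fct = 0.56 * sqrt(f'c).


fct = 0.56 * sqrt(48.1)
= 0.56 * 6.935
= 3.884 MPa

3.884


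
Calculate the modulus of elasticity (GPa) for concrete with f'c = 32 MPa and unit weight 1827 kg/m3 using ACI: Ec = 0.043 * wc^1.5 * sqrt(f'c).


Ec = 0.043 * 1827^1.5 * sqrt(32) / 1000
= 19.0 GPa

19.0


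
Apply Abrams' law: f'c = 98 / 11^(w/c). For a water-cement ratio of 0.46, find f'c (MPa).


f'c = 98 / 11^0.46
= 98 / 3.013
= 32.52 MPa

32.52


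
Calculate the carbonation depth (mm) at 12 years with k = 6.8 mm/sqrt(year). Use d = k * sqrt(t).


depth = k * sqrt(t)
= 6.8 * sqrt(12)
= 23.56 mm

23.56


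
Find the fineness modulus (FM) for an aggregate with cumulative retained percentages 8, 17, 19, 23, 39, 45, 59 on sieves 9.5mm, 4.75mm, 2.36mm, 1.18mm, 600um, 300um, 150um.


FM = sum(cumulative % retained) / 100
= 210 / 100
= 2.1

2.1


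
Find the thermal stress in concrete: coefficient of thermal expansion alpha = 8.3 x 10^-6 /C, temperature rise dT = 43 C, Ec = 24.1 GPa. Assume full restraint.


sigma = alpha * dT * Ec
= 8.3e-6 * 43 * 24.1 * 1000
= 8.601 MPa

8.601


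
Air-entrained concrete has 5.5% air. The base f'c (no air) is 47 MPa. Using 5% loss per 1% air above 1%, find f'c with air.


Strength loss = (5.5 - 1) * 5 = 22.5%
f'c = 47 * (1 - 22.5/100)
= 36.43 MPa

36.43


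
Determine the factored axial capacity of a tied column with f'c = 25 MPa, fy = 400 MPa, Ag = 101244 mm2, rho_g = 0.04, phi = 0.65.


Ast = rho * Ag = 0.04 * 101244 = 4049.76 mm2
phi*Pn = 0.65 * 0.80 * (0.85 * 25 * (101244 - 4049.76) + 400 * 4049.76) / 1000
= 1916.35 kN

1916.35


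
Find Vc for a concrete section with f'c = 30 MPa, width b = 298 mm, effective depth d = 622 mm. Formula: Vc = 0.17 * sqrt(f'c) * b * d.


Vc = 0.17 * sqrt(30) * 298 * 622 / 1000
= 172.59 kN

172.59


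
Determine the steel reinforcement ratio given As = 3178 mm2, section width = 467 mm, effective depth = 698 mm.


rho = As / (b * d)
= 3178 / (467 * 698)
= 0.0097

0.0097


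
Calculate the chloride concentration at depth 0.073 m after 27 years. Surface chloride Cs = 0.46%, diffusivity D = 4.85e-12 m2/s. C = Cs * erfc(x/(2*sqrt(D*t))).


t_seconds = 27 * 365.25 * 24 * 3600 = 852055200.0 s
arg = 0.073 / (2 * sqrt(4.85e-12 * 852055200.0))
= 0.5678
erfc(0.5678) = 0.422
C = 0.46 * 0.422 = 0.1941%

0.1941


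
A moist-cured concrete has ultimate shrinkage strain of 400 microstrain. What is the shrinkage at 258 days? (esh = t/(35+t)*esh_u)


esh(258) = 258 / (35 + 258) * 400
= 258 / 293 * 400
= 352.2 microstrain

352.2


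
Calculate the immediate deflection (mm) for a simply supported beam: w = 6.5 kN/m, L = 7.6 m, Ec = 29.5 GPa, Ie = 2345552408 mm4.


Convert: L = 7.6 m = 7600 mm, Ec = 29.5 GPa = 29500 MPa
delta = 5 * 6.5 * 7600^4 / (384 * 29500 * 2345552408)
= 4.08 mm

4.08


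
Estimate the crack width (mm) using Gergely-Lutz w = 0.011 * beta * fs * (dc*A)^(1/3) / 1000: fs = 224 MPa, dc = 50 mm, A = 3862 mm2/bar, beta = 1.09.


w = 0.011 * beta * fs * (dc * A)^(1/3) / 1000
= 0.011 * 1.09 * 224 * (50 * 3862)^(1/3) / 1000
= 0.155 mm

0.155


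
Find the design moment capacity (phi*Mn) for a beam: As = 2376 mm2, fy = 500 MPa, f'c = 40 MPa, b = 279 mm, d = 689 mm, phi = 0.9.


a = As * fy / (0.85 * f'c * b)
= 2376 * 500 / (0.85 * 40 * 279)
= 125.2372 mm
Mn = As * fy * (d - a/2) / 10^6
= 744.1411 kN-m
phi*Mn = 0.9 * 744.1411 = 669.73 kN-m

669.73


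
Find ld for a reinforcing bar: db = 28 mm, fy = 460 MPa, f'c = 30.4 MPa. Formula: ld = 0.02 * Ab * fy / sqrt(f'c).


Ab = pi * 28^2 / 4 = 615.752 mm2
ld = 0.02 * 615.752 * 460 / sqrt(30.4)
= 1027.4 mm

1027.4


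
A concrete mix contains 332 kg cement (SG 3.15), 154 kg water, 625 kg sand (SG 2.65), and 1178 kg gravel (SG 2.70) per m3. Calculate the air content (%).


Vol cement = 332 / (3.15 * 1000) = 0.105397 m3
Vol water = 154 / 1000 = 0.154 m3
Vol sand = 625 / (2.65 * 1000) = 0.235849 m3
Vol gravel = 1178 / (2.70 * 1000) = 0.436296 m3
Total solid + water volume = 0.931542 m3
Air = (1 - 0.931542) * 100 = 6.85%

6.85


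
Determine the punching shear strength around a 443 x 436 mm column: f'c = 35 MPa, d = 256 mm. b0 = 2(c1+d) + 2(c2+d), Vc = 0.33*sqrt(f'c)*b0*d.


b0 = 2*(443 + 256) + 2*(436 + 256) = 2782 mm
Vc = 0.33 * sqrt(35) * 2782 * 256 / 1000
= 1390.42 kN

1390.42


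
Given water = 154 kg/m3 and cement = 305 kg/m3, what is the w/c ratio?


w/c = water / cement
w/c = 154 / 305 = 0.505

0.505


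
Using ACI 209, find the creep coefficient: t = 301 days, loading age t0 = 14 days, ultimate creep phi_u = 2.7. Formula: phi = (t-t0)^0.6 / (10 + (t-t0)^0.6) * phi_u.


dt = 301 - 14 = 287
phi = 287^0.6 / (10 + 287^0.6) * 2.7
= 2.022

2.022


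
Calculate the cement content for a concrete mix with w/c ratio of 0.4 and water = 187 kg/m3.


Cement = water / (w/c)
= 187 / 0.4
= 467.5 kg/m3

467.5


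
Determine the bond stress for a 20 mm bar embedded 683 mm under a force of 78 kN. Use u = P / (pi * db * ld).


u = P / (pi * db * ld)
= 78 * 1000 / (pi * 20 * 683)
= 1.818 MPa

1.818


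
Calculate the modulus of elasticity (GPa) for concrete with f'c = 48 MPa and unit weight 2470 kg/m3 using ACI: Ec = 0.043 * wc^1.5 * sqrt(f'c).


Ec = 0.043 * 2470^1.5 * sqrt(48) / 1000
= 36.57 GPa

36.57


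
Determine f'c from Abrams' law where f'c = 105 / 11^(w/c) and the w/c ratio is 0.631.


f'c = 105 / 11^0.631
= 105 / 4.541
= 23.12 MPa

23.12


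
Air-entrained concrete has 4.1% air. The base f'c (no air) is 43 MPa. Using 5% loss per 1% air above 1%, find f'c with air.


Strength loss = (4.1 - 1) * 5 = 15.5%
f'c = 43 * (1 - 15.5/100)
= 36.34 MPa

36.34


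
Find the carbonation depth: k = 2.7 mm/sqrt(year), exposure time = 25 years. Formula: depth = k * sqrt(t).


depth = k * sqrt(t)
= 2.7 * sqrt(25)
= 13.5 mm

13.5


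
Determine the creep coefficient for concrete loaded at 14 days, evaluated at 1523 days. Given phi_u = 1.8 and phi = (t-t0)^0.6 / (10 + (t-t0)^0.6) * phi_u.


dt = 1523 - 14 = 1509
phi = 1509^0.6 / (10 + 1509^0.6) * 1.8
= 1.602

1.602


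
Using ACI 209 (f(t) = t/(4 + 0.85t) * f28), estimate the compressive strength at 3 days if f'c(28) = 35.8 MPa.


f(3) = 3 / (4 + 0.85 * 3) * 35.8
= 3 / 6.55 * 35.8
= 16.4 MPa

16.4


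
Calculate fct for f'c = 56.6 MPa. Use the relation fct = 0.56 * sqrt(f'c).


fct = 0.56 * sqrt(56.6)
= 0.56 * 7.523
= 4.213 MPa

4.213


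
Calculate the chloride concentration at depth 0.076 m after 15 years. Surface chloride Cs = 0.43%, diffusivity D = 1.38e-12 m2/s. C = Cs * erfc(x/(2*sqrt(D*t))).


t_seconds = 15 * 365.25 * 24 * 3600 = 473364000.0 s
arg = 0.076 / (2 * sqrt(1.38e-12 * 473364000.0))
= 1.4868
erfc(1.4868) = 0.0355
C = 0.43 * 0.0355 = 0.0153%

0.0153


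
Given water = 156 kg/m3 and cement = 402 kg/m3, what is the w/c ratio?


w/c = water / cement
w/c = 156 / 402 = 0.388

0.388


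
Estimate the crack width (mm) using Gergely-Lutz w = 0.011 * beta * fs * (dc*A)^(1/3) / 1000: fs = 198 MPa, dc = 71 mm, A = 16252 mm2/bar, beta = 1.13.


w = 0.011 * beta * fs * (dc * A)^(1/3) / 1000
= 0.011 * 1.13 * 198 * (71 * 16252)^(1/3) / 1000
= 0.258 mm

0.258


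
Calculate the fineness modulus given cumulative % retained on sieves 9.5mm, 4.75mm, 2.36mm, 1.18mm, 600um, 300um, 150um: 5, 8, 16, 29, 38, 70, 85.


FM = sum(cumulative % retained) / 100
= 251 / 100
= 2.51

2.51


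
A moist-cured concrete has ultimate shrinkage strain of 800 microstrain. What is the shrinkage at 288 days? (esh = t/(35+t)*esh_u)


esh(288) = 288 / (35 + 288) * 800
= 288 / 323 * 800
= 713.3 microstrain

713.3


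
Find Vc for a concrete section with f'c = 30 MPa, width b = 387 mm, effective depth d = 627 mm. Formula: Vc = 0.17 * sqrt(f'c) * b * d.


Vc = 0.17 * sqrt(30) * 387 * 627 / 1000
= 225.94 kN

225.94


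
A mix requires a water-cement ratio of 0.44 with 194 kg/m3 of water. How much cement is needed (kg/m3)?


Cement = water / (w/c)
= 194 / 0.44
= 440.9 kg/m3

440.9


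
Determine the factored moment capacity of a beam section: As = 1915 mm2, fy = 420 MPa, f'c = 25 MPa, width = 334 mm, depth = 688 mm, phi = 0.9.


a = As * fy / (0.85 * f'c * b)
= 1915 * 420 / (0.85 * 25 * 334)
= 113.3216 mm
Mn = As * fy * (d - a/2) / 10^6
= 507.7861 kN-m
phi*Mn = 0.9 * 507.7861 = 457.01 kN-m

457.01


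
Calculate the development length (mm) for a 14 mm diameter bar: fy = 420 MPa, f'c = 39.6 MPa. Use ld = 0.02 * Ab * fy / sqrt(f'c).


Ab = pi * 14^2 / 4 = 153.938 mm2
ld = 0.02 * 153.938 * 420 / sqrt(39.6)
= 205.5 mm

205.5


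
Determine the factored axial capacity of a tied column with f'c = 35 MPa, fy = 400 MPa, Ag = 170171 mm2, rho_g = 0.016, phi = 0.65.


Ast = rho * Ag = 0.016 * 170171 = 2722.736 mm2
phi*Pn = 0.65 * 0.80 * (0.85 * 35 * (170171 - 2722.736) + 400 * 2722.736) / 1000
= 3156.75 kN

3156.75


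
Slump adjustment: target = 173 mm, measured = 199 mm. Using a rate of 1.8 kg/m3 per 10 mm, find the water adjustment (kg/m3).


Difference = 173 - 199 = -26 mm
Water adjustment = -26 * 1.8 / 10 = -4.7 kg/m3

-4.7


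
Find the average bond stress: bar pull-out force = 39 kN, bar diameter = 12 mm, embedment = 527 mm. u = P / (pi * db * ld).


u = P / (pi * db * ld)
= 39 * 1000 / (pi * 12 * 527)
= 1.963 MPa

1.963


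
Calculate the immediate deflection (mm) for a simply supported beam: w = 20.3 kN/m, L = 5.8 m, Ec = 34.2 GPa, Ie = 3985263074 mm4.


Convert: L = 5.8 m = 5800 mm, Ec = 34.2 GPa = 34200 MPa
delta = 5 * 20.3 * 5800^4 / (384 * 34200 * 3985263074)
= 2.19 mm

2.19


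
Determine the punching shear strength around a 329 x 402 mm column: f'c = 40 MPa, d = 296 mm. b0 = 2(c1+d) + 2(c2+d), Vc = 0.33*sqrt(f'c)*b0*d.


b0 = 2*(329 + 296) + 2*(402 + 296) = 2646 mm
Vc = 0.33 * sqrt(40) * 2646 * 296 / 1000
= 1634.65 kN

1634.65


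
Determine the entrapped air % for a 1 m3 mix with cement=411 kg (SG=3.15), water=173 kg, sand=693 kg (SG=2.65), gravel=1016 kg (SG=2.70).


Vol cement = 411 / (3.15 * 1000) = 0.130476 m3
Vol water = 173 / 1000 = 0.173 m3
Vol sand = 693 / (2.65 * 1000) = 0.261509 m3
Vol gravel = 1016 / (2.70 * 1000) = 0.376296 m3
Total solid + water volume = 0.941282 m3
Air = (1 - 0.941282) * 100 = 5.87%

5.87
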